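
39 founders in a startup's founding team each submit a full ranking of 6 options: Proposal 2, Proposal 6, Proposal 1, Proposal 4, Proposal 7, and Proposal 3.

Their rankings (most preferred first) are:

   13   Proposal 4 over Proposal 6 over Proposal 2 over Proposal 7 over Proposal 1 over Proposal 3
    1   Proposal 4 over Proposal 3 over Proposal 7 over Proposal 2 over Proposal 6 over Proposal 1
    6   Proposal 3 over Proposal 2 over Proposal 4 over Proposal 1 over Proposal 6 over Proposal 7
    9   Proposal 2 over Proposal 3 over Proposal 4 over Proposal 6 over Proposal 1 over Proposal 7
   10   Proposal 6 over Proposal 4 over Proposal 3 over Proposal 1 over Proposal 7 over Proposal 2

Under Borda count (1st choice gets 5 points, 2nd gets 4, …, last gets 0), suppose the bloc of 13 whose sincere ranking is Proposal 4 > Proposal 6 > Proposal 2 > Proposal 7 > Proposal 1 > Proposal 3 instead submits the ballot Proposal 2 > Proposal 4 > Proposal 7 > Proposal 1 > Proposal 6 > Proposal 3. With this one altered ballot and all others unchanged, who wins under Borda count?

Proposal 4

Borda totals with the altered ballot: Proposal 2 136, Proposal 6 88, Proposal 1 67, Proposal 4 142, Proposal 7 52, Proposal 3 100.
The winner is unchanged: still Proposal 4.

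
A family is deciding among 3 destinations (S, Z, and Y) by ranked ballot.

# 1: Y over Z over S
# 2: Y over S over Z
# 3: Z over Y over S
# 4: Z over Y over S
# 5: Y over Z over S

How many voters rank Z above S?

Ballots ranking Z above S: 4.
Ballots ranking S above Z: 1.
So 4 of 5 voters prefer Z to S.

4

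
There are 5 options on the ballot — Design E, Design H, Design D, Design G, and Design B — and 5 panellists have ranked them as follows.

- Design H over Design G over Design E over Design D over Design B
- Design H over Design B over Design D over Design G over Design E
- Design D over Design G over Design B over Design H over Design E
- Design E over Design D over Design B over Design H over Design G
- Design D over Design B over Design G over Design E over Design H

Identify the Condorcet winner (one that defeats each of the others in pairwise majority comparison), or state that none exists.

Design D

Head-to-head results (5 voters total):
Design E vs Design H: Design H wins 3–2.
Design E vs Design D: Design D wins 3–2.
Design E vs Design G: Design G wins 4–1.
Design E vs Design B: Design B wins 3–2.
Design H vs Design D: Design D wins 3–2.
Design H vs Design G: Design H wins 3–2.
Design H vs Design B: Design B wins 3–2.
Design D vs Design G: Design D wins 4–1.
Design D vs Design B: Design D wins 4–1.
Design G vs Design B: Design B wins 3–2.
Design D beats each rival — Design E (3–2), Design H (3–2), Design G (4–1), Design B (4–1) — so Design D is the Condorcet winner.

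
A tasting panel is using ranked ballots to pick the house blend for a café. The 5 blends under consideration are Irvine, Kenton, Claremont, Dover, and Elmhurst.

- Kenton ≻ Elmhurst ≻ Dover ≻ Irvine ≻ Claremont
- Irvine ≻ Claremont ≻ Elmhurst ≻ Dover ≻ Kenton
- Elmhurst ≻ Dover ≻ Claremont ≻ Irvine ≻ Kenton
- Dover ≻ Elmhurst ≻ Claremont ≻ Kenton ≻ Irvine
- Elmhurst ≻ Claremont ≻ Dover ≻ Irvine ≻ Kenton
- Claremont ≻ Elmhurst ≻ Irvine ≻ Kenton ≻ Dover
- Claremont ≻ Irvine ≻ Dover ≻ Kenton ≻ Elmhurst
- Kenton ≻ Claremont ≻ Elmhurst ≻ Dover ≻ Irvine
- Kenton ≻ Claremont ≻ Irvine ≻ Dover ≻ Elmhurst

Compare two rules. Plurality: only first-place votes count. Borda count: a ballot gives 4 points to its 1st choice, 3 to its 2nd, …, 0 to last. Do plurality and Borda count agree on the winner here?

No

Plurality first-place counts: Irvine 1, Kenton 3, Claremont 2, Dover 1, Elmhurst 2 → Kenton.
Borda totals: Irvine 14, Kenton 15, Claremont 24, Dover 16, Elmhurst 21 → Claremont.
The two rules disagree: plurality picks Kenton, Borda picks Claremont.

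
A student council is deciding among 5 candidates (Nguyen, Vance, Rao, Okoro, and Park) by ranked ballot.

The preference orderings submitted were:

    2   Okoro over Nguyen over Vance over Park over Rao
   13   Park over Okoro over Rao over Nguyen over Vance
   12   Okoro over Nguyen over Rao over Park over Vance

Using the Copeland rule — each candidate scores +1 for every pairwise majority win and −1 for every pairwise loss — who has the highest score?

Okoro

Pairwise results:
  Nguyen vs Vance: Nguyen wins 27–0.
  Nguyen vs Rao: Nguyen wins 14–13.
  Nguyen vs Okoro: Okoro wins 27–0.
  Nguyen vs Park: Nguyen wins 14–13.
  Vance vs Rao: Rao wins 25–2.
  Vance vs Okoro: Okoro wins 27–0.
  Vance vs Park: Park wins 25–2.
  Rao vs Okoro: Okoro wins 27–0.
  Rao vs Park: Park wins 15–12.
  Okoro vs Park: Okoro wins 14–13.
Copeland scores (wins − losses):
  Nguyen: 3 − 1 = 2
  Vance: 0 − 4 = -4
  Rao: 1 − 3 = -2
  Okoro: 4 − 0 = 4
  Park: 2 − 2 = 0
Okoro has the best Copeland score.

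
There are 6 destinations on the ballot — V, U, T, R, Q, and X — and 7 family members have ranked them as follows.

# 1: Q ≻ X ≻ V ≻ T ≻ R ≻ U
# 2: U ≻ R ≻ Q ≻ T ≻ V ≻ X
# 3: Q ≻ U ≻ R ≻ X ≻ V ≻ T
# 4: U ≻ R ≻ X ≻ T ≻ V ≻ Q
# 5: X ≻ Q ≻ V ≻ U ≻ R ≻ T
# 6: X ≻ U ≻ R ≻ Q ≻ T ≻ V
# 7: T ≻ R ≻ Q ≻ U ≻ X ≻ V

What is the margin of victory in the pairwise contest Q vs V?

Ballots ranking Q above V: 6.
Ballots ranking V above Q: 1.
Q wins 6–1, a margin of 5.

5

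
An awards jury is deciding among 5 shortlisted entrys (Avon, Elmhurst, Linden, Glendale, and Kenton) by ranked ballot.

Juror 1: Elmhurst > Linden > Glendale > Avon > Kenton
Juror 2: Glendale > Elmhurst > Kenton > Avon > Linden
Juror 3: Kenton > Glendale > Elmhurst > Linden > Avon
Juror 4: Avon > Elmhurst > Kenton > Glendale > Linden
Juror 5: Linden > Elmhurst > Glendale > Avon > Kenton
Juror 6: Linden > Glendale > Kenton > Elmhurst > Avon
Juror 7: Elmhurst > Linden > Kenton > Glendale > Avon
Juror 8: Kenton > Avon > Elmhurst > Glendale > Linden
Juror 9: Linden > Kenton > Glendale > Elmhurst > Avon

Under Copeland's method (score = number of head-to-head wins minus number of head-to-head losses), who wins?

Pairwise results:
  Avon vs Elmhurst: Elmhurst wins 7–2.
  Avon vs Linden: Linden wins 6–3.
  Avon vs Glendale: Glendale wins 7–2.
  Avon vs Kenton: Kenton wins 6–3.
  Elmhurst vs Linden: Elmhurst wins 6–3.
  Elmhurst vs Glendale: Elmhurst wins 5–4.
  Elmhurst vs Kenton: Elmhurst wins 5–4.
  Linden vs Glendale: Linden wins 5–4.
  Linden vs Kenton: Linden wins 5–4.
  Glendale vs Kenton: Kenton wins 5–4.
Copeland scores (wins − losses):
  Avon: 0 − 4 = -4
  Elmhurst: 4 − 0 = 4
  Linden: 3 − 1 = 2
  Glendale: 1 − 3 = -2
  Kenton: 2 − 2 = 0
Elmhurst has the best Copeland score.

Elmhurst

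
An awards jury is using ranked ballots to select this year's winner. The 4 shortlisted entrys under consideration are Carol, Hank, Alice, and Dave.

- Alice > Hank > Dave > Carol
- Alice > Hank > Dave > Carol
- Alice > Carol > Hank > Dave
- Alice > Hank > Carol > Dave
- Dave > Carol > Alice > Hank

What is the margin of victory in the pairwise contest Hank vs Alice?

5

Ballots ranking Hank above Alice: 0.
Ballots ranking Alice above Hank: 5.
Alice wins 5–0, a margin of 5.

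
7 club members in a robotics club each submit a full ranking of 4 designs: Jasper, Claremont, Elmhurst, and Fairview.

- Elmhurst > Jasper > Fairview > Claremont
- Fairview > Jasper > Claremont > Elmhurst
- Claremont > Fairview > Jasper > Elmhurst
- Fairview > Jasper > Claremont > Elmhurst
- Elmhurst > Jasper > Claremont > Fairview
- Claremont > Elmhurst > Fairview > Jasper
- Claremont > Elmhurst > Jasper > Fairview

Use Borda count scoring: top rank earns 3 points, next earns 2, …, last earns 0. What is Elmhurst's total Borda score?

Borda scores:
  Jasper: 2 + 2 + 1 + 2 + 2 + 0 + 1 = 10
  Claremont: 0 + 1 + 3 + 1 + 1 + 3 + 3 = 12
  Elmhurst: 3 + 0 + 0 + 0 + 3 + 2 + 2 = 10
  Fairview: 1 + 3 + 2 + 3 + 0 + 1 + 0 = 10

10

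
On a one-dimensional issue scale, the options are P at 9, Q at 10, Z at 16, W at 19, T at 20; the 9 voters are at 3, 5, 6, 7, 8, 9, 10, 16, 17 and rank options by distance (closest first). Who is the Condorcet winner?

P

With single-peaked preferences on a line, the Condorcet winner is the candidate closest to the median voter.
The median voter (position 8) is closest to P at 9.
Check: P vs W — voters closer to P: 7 of 9.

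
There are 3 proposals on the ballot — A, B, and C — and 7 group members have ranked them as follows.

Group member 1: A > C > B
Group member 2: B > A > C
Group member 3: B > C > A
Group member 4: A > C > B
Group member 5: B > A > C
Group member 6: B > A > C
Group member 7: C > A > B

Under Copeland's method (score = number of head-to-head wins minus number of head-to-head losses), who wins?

B

Pairwise results:
  A vs B: B wins 4–3.
  A vs C: A wins 5–2.
  B vs C: B wins 4–3.
Copeland scores (wins − losses):
  A: 1 − 1 = 0
  B: 2 − 0 = 2
  C: 0 − 2 = -2
B has the best Copeland score.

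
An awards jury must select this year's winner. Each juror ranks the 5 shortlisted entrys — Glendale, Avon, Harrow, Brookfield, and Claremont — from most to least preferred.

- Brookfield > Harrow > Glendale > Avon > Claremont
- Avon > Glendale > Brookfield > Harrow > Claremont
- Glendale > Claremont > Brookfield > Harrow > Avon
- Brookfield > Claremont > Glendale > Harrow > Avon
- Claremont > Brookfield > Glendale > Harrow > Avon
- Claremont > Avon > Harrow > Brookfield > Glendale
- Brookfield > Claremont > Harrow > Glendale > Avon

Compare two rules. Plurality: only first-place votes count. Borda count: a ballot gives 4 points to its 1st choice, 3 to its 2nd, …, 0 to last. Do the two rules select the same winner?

Plurality first-place counts: Glendale 1, Avon 1, Harrow 0, Brookfield 3, Claremont 2 → Brookfield.
Borda totals: Glendale 14, Avon 8, Harrow 11, Brookfield 20, Claremont 17 → Brookfield.
The two rules agree on Brookfield.

Yes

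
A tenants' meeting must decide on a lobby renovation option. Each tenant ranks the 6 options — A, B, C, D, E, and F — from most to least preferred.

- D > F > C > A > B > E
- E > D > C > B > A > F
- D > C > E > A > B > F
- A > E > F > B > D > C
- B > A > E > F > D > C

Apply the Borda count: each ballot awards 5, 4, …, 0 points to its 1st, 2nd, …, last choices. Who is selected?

Borda scores:
  A: 2 + 1 + 2 + 5 + 4 = 14
  B: 1 + 2 + 1 + 2 + 5 = 11
  C: 3 + 3 + 4 + 0 + 0 = 10
  D: 5 + 4 + 5 + 1 + 1 = 16
  E: 0 + 5 + 3 + 4 + 3 = 15
  F: 4 + 0 + 0 + 3 + 2 = 9
D has the highest total.

D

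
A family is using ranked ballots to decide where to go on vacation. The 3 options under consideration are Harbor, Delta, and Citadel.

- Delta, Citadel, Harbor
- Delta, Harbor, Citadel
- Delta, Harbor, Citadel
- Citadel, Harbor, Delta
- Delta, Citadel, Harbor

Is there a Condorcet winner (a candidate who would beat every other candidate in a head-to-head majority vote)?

Yes

Head-to-head results (5 voters total):
Harbor vs Delta: Delta wins 4–1.
Harbor vs Citadel: Citadel wins 3–2.
Delta vs Citadel: Delta wins 4–1.
Delta beats each rival — Harbor (4–1), Citadel (4–1) — so Delta is the Condorcet winner.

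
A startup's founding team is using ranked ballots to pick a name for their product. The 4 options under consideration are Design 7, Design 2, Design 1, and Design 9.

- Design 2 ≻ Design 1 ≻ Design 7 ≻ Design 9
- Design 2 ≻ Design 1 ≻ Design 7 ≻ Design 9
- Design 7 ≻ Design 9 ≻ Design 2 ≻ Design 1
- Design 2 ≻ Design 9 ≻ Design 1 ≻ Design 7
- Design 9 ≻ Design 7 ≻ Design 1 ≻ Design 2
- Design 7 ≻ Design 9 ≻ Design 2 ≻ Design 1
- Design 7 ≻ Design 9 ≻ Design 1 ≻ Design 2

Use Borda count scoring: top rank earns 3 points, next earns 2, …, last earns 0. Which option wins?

Borda scores:
  Design 7: 1 + 1 + 3 + 0 + 2 + 3 + 3 = 13
  Design 2: 3 + 3 + 1 + 3 + 0 + 1 + 0 = 11
  Design 1: 2 + 2 + 0 + 1 + 1 + 0 + 1 = 7
  Design 9: 0 + 0 + 2 + 2 + 3 + 2 + 2 = 11
Design 7 has the highest total.

Design 7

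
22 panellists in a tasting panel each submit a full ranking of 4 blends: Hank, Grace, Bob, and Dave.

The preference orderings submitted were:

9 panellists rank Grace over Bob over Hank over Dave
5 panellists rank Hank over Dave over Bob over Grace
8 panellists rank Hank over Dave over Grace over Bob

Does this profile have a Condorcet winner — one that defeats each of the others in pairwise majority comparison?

Yes

Head-to-head results (22 voters total):
Hank vs Grace: Hank wins 13–9.
Hank vs Bob: Hank wins 13–9.
Hank vs Dave: Hank wins 22–0.
Grace vs Bob: Grace wins 17–5.
Grace vs Dave: Dave wins 13–9.
Bob vs Dave: Dave wins 13–9.
Hank beats each rival — Grace (13–9), Bob (13–9), Dave (22–0) — so Hank is the Condorcet winner.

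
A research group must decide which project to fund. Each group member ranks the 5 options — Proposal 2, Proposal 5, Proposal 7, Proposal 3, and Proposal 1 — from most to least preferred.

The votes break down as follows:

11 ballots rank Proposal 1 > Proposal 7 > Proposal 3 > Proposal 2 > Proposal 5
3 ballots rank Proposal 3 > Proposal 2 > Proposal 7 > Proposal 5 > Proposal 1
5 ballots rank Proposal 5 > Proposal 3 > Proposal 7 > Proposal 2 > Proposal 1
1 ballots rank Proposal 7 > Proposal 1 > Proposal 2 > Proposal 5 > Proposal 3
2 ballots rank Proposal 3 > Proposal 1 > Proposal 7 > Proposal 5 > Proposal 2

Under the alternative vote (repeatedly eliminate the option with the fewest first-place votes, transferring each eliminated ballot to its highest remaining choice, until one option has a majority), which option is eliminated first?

Proposal 2

Round 1: Proposal 1 11, Proposal 5 5, Proposal 3 5, Proposal 7 1, Proposal 2 0. Proposal 2 has the fewest and is eliminated.
Round 2: Proposal 1 11, Proposal 5 5, Proposal 3 5, Proposal 7 1. Proposal 7 has the fewest and is eliminated.
Round 3: Proposal 1 12, Proposal 5 5, Proposal 3 5. Proposal 1 has a majority.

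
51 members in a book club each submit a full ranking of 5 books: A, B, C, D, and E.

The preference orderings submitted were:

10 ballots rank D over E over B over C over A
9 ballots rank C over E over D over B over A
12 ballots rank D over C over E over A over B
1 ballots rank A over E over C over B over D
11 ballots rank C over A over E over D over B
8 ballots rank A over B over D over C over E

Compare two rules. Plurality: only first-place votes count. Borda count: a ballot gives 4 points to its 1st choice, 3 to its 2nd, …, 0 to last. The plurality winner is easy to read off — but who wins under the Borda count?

Plurality first-place counts: A 9, B 0, C 20, D 22, E 0 → D.
Borda totals: A 81, B 54, C 136, D 133, E 106 → C.

C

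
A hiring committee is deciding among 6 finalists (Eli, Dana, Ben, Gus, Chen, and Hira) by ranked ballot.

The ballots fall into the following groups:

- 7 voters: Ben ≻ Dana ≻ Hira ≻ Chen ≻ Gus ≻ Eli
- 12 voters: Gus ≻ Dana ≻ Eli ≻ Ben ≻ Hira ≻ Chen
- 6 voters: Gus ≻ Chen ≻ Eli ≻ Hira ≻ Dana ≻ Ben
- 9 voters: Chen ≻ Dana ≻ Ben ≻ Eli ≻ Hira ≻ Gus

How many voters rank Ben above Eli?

Ballots ranking Ben above Eli: 7+9 = 16.
Ballots ranking Eli above Ben: 12+6 = 18.
So 16 of 34 voters prefer Ben to Eli.

16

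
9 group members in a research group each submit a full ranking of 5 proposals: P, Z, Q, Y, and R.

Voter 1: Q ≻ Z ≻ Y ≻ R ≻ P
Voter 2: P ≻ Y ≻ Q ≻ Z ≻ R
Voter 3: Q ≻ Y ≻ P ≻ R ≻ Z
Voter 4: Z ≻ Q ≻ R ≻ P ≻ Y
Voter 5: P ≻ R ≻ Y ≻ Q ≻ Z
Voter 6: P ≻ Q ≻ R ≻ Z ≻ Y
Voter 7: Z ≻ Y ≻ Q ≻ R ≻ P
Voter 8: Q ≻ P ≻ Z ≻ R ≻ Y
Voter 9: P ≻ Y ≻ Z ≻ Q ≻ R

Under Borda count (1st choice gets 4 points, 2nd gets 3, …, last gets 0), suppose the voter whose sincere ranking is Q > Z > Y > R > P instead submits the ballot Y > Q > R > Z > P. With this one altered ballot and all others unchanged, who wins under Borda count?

Q

Borda totals with the altered ballot: P 22, Z 15, Q 23, Y 18, R 12.
The winner is unchanged: still Q.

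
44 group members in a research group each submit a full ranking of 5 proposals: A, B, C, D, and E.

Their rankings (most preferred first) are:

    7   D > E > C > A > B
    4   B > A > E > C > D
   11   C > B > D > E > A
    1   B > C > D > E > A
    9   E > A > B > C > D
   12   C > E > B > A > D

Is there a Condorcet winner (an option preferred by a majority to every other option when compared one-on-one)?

Yes

Head-to-head results (44 voters total):
A vs B: B wins 28–16.
A vs C: C wins 31–13.
A vs D: A wins 25–19.
A vs E: E wins 40–4.
B vs C: C wins 30–14.
B vs D: B wins 37–7.
B vs E: E wins 28–16.
C vs D: C wins 37–7.
C vs E: C wins 24–20.
D vs E: E wins 25–19.
C beats each rival — A (31–13), B (30–14), D (37–7), E (24–20) — so C is the Condorcet winner.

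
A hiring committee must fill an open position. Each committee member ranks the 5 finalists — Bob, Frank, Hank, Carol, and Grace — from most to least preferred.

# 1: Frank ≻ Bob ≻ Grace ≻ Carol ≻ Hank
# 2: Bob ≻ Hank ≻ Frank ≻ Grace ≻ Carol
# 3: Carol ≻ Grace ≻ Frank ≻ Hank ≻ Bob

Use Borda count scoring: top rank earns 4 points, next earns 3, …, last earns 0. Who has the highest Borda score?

Frank

Borda scores:
  Bob: 3 + 4 + 0 = 7
  Frank: 4 + 2 + 2 = 8
  Hank: 0 + 3 + 1 = 4
  Carol: 1 + 0 + 4 = 5
  Grace: 2 + 1 + 3 = 6
Frank has the highest total.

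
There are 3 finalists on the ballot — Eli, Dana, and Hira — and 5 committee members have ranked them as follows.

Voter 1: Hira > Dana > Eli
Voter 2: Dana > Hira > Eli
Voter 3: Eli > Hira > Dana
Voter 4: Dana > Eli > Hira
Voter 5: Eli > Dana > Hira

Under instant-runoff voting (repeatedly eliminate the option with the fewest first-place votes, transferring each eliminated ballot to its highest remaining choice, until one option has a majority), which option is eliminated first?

Round 1: Eli 2, Dana 2, Hira 1. Hira has the fewest and is eliminated.
Round 2: Dana 3, Eli 2. Dana has a majority.

Hira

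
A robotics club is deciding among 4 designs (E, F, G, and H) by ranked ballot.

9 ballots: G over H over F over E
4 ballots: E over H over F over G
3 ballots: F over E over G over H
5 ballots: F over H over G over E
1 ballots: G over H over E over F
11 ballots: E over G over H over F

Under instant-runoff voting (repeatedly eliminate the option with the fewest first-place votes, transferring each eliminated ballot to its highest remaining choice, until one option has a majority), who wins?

Round 1: E 15, G 10, F 8, H 0. H has the fewest and is eliminated.
Round 2: E 15, G 10, F 8. F has the fewest and is eliminated.
Round 3: E 18, G 15. E has a majority.

E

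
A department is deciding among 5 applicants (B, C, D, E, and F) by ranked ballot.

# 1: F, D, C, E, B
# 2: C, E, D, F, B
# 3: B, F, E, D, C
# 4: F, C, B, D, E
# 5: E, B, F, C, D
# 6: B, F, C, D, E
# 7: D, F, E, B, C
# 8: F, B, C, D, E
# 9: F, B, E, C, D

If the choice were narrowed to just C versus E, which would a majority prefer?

Ballots ranking C above E: 5.
Ballots ranking E above C: 4.
C wins the head-to-head, 5–4.

C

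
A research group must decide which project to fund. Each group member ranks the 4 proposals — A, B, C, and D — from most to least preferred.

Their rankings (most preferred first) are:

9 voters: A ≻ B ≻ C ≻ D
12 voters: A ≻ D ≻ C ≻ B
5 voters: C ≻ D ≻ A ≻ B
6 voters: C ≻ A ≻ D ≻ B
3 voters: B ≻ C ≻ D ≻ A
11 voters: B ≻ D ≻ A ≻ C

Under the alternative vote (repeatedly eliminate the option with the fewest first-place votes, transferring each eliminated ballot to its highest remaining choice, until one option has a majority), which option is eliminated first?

Round 1: A 21, B 14, C 11, D 0. D has the fewest and is eliminated.
Round 2: A 21, B 14, C 11. C has the fewest and is eliminated.
Round 3: A 32, B 14. A has a majority.

D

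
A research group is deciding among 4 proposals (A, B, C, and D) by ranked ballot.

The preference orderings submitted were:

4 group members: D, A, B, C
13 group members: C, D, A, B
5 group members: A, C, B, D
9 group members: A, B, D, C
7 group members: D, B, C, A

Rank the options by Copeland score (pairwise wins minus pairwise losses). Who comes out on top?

Pairwise results:
  A vs B: A wins 31–7.
  A vs C: C wins 20–18.
  A vs D: D wins 24–14.
  B vs C: B wins 20–18.
  B vs D: D wins 24–14.
  C vs D: D wins 20–18.
Copeland scores (wins − losses):
  A: 1 − 2 = -1
  B: 1 − 2 = -1
  C: 1 − 2 = -1
  D: 3 − 0 = 3
D has the best Copeland score.

D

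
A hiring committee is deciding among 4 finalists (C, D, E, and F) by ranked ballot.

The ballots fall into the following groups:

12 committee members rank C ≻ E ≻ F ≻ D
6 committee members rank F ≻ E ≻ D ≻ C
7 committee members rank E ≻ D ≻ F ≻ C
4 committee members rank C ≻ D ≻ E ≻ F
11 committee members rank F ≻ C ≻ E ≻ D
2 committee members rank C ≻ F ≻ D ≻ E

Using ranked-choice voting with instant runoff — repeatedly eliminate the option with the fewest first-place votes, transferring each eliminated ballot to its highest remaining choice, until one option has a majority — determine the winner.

F

Round 1: C 18, F 17, E 7, D 0. D has the fewest and is eliminated.
Round 2: C 18, F 17, E 7. E has the fewest and is eliminated.
Round 3: F 24, C 18. F has a majority.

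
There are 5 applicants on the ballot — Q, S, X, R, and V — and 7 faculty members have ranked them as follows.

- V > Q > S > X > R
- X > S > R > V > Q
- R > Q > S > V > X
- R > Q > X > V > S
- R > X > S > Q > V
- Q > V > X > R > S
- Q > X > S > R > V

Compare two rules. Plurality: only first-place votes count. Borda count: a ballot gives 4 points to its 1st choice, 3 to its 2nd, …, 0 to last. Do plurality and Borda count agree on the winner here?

No

Plurality first-place counts: Q 2, S 0, X 1, R 3, V 1 → R.
Borda totals: Q 18, S 11, X 15, R 16, V 10 → Q.
The two rules disagree: plurality picks R, Borda picks Q.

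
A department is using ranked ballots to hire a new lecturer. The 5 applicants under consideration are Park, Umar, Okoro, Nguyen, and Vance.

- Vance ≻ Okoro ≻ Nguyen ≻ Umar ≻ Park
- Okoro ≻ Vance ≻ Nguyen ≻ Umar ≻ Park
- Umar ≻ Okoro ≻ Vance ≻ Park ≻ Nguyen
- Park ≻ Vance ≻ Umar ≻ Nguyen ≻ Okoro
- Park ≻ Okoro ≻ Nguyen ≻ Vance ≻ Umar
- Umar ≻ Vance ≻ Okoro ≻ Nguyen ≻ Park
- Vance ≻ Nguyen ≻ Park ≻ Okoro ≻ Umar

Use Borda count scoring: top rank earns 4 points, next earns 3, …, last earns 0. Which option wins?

Vance

Borda scores:
  Park: 0 + 0 + 1 + 4 + 4 + 0 + 2 = 11
  Umar: 1 + 1 + 4 + 2 + 0 + 4 + 0 = 12
  Okoro: 3 + 4 + 3 + 0 + 3 + 2 + 1 = 16
  Nguyen: 2 + 2 + 0 + 1 + 2 + 1 + 3 = 11
  Vance: 4 + 3 + 2 + 3 + 1 + 3 + 4 = 20
Vance has the highest total.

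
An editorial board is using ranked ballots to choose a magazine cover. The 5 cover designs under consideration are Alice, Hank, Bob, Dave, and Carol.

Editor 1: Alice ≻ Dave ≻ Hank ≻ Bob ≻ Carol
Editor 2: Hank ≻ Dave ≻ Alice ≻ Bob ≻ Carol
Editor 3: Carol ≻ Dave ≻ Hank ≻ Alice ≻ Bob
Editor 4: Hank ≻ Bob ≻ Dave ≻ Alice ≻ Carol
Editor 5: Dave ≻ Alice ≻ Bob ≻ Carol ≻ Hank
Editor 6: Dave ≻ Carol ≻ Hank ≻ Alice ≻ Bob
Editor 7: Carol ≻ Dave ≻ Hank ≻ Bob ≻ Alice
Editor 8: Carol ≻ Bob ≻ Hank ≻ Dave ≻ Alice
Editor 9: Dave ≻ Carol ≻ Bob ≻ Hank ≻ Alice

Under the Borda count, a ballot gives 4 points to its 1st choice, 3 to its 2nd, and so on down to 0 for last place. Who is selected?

Borda scores:
  Alice: 4 + 2 + 1 + 1 + 3 + 1 + 0 + 0 + 0 = 12
  Hank: 2 + 4 + 2 + 4 + 0 + 2 + 2 + 2 + 1 = 19
  Bob: 1 + 1 + 0 + 3 + 2 + 0 + 1 + 3 + 2 = 13
  Dave: 3 + 3 + 3 + 2 + 4 + 4 + 3 + 1 + 4 = 27
  Carol: 0 + 0 + 4 + 0 + 1 + 3 + 4 + 4 + 3 = 19
Dave has the highest total.

Dave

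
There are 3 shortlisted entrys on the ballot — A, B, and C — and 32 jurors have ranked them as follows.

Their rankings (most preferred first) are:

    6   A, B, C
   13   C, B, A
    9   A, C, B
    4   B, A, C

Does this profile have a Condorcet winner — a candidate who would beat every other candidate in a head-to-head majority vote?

No

Head-to-head results (32 voters total):
A vs B: B wins 17–15.
A vs C: A wins 19–13.
B vs C: C wins 22–10.
No candidate beats all others: A beats C beats B beats A, a majority cycle.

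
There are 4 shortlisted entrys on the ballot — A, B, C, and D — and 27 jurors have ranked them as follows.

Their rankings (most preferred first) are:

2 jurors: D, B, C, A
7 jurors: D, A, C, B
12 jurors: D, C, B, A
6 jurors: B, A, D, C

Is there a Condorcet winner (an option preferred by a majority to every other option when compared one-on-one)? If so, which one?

D

Head-to-head results (27 voters total):
A vs B: B wins 20–7.
A vs C: C wins 14–13.
A vs D: D wins 21–6.
B vs C: C wins 19–8.
B vs D: D wins 21–6.
C vs D: D wins 27–0.
D beats each rival — A (21–6), B (21–6), C (27–0) — so D is the Condorcet winner.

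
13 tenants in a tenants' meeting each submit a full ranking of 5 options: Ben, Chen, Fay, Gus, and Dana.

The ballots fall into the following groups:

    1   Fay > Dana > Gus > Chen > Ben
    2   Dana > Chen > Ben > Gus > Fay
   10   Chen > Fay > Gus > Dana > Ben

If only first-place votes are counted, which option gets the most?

Chen

First-place vote totals:
  Ben: 0
  Chen: 10
  Fay: 1
  Gus: 0
  Dana: 2
Chen has the most first-place votes.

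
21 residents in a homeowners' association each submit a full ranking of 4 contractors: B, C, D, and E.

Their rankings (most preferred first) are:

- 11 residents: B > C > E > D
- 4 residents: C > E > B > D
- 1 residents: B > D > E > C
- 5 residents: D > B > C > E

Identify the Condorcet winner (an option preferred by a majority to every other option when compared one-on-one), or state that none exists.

Head-to-head results (21 voters total):
B vs C: B wins 17–4.
B vs D: B wins 16–5.
B vs E: B wins 17–4.
C vs D: C wins 15–6.
C vs E: C wins 20–1.
D vs E: E wins 15–6.
B beats each rival — C (17–4), D (16–5), E (17–4) — so B is the Condorcet winner.

B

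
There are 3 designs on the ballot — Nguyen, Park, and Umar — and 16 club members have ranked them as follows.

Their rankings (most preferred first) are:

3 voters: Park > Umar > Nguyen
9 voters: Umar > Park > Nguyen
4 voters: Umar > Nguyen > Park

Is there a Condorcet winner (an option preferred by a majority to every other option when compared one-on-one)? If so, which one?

Umar

Head-to-head results (16 voters total):
Nguyen vs Park: Park wins 12–4.
Nguyen vs Umar: Umar wins 16–0.
Park vs Umar: Umar wins 13–3.
Umar beats each rival — Nguyen (16–0), Park (13–3) — so Umar is the Condorcet winner.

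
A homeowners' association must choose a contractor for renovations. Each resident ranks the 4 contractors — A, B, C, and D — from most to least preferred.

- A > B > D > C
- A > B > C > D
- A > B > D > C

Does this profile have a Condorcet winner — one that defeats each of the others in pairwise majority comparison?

Yes

Head-to-head results (3 voters total):
A vs B: A wins 3–0.
A vs C: A wins 3–0.
A vs D: A wins 3–0.
B vs C: B wins 3–0.
B vs D: B wins 3–0.
C vs D: D wins 2–1.
A beats each rival — B (3–0), C (3–0), D (3–0) — so A is the Condorcet winner.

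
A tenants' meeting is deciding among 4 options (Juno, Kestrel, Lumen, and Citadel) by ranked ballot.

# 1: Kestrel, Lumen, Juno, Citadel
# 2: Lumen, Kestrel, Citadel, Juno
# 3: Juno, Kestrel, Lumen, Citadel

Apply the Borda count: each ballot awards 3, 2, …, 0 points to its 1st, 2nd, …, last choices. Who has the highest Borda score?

Kestrel

Borda scores:
  Juno: 1 + 0 + 3 = 4
  Kestrel: 3 + 2 + 2 = 7
  Lumen: 2 + 3 + 1 = 6
  Citadel: 0 + 1 + 0 = 1
Kestrel has the highest total.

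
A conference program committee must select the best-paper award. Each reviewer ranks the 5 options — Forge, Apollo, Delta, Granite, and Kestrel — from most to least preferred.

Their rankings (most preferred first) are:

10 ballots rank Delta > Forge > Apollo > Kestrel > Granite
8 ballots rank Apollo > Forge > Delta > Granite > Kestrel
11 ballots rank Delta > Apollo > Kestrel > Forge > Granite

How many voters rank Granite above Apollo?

0

Ballots ranking Granite above Apollo: 0.
Ballots ranking Apollo above Granite: 10+8+11 = 29.
So 0 of 29 voters prefer Granite to Apollo.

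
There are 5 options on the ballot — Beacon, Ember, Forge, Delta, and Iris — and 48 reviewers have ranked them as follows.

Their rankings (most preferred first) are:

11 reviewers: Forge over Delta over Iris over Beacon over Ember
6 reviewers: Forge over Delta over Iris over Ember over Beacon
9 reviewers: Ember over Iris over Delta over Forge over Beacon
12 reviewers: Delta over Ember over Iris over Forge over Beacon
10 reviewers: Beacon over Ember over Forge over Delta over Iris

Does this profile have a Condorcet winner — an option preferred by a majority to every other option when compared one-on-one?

Head-to-head results (48 voters total):
Beacon vs Ember: Ember wins 27–21.
Beacon vs Forge: Forge wins 38–10.
Beacon vs Delta: Delta wins 38–10.
Beacon vs Iris: Iris wins 38–10.
Ember vs Forge: Ember wins 31–17.
Ember vs Delta: Delta wins 29–19.
Ember vs Iris: Ember wins 31–17.
Forge vs Delta: Forge wins 27–21.
Forge vs Iris: Forge wins 27–21.
Delta vs Iris: Delta wins 39–9.
No candidate beats all others: Ember beats Forge beats Delta beats Ember, a majority cycle.

No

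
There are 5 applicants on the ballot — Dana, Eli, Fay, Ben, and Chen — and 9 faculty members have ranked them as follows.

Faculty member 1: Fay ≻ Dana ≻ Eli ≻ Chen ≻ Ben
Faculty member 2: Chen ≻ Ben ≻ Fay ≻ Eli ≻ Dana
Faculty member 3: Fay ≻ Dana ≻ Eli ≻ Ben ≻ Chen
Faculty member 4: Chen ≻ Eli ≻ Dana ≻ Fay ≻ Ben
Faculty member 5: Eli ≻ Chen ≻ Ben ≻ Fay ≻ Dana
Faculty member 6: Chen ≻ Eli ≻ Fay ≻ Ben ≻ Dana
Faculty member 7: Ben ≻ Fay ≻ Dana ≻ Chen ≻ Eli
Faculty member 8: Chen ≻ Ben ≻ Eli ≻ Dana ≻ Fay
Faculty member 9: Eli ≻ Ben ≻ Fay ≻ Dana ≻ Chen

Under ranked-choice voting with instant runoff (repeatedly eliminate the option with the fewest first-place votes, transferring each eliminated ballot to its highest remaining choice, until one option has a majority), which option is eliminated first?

Dana

Round 1: Chen 4, Eli 2, Fay 2, Ben 1, Dana 0. Dana has the fewest and is eliminated.
Round 2: Chen 4, Eli 2, Fay 2, Ben 1. Ben has the fewest and is eliminated.
Round 3: Chen 4, Fay 3, Eli 2. Eli has the fewest and is eliminated.
Round 4: Chen 5, Fay 4. Chen has a majority.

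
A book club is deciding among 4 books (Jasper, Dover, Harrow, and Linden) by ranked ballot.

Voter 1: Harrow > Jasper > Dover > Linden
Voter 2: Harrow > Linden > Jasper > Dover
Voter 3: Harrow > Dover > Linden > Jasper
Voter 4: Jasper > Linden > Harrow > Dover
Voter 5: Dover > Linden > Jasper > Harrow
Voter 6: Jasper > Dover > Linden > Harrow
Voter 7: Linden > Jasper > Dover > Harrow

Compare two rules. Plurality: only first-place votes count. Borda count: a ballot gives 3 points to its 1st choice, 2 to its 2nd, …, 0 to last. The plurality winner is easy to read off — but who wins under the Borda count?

Jasper

Plurality first-place counts: Jasper 2, Dover 1, Harrow 3, Linden 1 → Harrow.
Borda totals: Jasper 12, Dover 9, Harrow 10, Linden 11 → Jasper.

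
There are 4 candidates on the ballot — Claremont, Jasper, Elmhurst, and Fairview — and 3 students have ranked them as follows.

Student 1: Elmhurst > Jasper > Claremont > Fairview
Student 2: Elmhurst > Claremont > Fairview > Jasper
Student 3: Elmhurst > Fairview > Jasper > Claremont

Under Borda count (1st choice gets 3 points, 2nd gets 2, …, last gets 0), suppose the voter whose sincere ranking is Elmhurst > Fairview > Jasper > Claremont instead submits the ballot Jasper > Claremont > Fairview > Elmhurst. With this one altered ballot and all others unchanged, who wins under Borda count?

Elmhurst

Borda totals with the altered ballot: Claremont 5, Jasper 5, Elmhurst 6, Fairview 2.
The winner is unchanged: still Elmhurst.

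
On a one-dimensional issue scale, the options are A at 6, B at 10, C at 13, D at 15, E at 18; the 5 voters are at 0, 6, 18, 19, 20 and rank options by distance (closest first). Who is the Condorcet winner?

With single-peaked preferences on a line, the Condorcet winner is the candidate closest to the median voter.
The median voter (position 18) is closest to E at 18.
Check: E vs C — voters closer to E: 3 of 5.

E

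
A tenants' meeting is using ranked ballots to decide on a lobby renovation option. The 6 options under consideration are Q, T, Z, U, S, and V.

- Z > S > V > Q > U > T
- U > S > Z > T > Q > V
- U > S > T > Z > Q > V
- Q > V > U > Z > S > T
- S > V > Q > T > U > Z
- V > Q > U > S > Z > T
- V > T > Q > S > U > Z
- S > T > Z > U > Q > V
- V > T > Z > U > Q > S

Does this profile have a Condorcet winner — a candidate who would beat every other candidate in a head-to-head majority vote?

No

Head-to-head results (9 voters total):
Q vs T: T wins 5–4.
Q vs Z: Z wins 5–4.
Q vs U: Q wins 5–4.
Q vs S: S wins 5–4.
Q vs V: V wins 5–4.
T vs Z: T wins 5–4.
T vs U: U wins 5–4.
T vs S: S wins 7–2.
T vs V: V wins 6–3.
Z vs U: U wins 6–3.
Z vs S: S wins 6–3.
Z vs V: V wins 5–4.
U vs S: U wins 5–4.
U vs V: V wins 6–3.
S vs V: S wins 5–4.
No candidate beats all others: Q beats U beats T beats Q, a majority cycle.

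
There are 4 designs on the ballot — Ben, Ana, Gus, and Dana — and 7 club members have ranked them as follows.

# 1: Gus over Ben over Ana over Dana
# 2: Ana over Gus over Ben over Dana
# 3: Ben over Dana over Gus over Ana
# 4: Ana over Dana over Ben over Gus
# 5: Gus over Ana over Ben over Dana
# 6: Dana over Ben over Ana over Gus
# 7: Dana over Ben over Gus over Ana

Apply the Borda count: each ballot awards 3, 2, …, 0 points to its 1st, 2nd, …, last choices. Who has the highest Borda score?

Borda scores:
  Ben: 2 + 1 + 3 + 1 + 1 + 2 + 2 = 12
  Ana: 1 + 3 + 0 + 3 + 2 + 1 + 0 = 10
  Gus: 3 + 2 + 1 + 0 + 3 + 0 + 1 = 10
  Dana: 0 + 0 + 2 + 2 + 0 + 3 + 3 = 10
Ben has the highest total.

Ben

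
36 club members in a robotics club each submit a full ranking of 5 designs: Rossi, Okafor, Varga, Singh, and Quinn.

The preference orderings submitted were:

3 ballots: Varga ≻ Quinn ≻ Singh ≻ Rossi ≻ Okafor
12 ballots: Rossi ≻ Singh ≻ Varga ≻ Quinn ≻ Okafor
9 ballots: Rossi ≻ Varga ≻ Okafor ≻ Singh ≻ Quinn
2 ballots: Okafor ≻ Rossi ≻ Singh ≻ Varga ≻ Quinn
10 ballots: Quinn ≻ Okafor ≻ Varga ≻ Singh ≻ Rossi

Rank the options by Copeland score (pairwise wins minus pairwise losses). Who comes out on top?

Pairwise results:
  Rossi vs Okafor: Rossi wins 24–12.
  Rossi vs Varga: Rossi wins 23–13.
  Rossi vs Singh: Rossi wins 23–13.
  Rossi vs Quinn: Rossi wins 23–13.
  Okafor vs Varga: Varga wins 24–12.
  Okafor vs Singh: Okafor wins 21–15.
  Okafor vs Quinn: Quinn wins 25–11.
  Varga vs Singh: Varga wins 22–14.
  Varga vs Quinn: Varga wins 26–10.
  Singh vs Quinn: Singh wins 23–13.
Copeland scores (wins − losses):
  Rossi: 4 − 0 = 4
  Okafor: 1 − 3 = -2
  Varga: 3 − 1 = 2
  Singh: 1 − 3 = -2
  Quinn: 1 − 3 = -2
Rossi has the best Copeland score.

Rossi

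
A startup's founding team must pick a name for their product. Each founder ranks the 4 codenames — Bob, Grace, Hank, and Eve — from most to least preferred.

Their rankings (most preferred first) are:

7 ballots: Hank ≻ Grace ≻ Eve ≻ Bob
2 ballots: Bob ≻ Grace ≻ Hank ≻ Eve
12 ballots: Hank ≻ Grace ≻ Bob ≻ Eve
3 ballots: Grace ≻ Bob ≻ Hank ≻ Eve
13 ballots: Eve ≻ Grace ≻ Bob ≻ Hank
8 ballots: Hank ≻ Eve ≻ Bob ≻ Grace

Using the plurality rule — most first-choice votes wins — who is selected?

Hank

First-place vote totals:
  Bob: 2
  Grace: 3
  Hank: 27
  Eve: 13
Hank has the most first-place votes.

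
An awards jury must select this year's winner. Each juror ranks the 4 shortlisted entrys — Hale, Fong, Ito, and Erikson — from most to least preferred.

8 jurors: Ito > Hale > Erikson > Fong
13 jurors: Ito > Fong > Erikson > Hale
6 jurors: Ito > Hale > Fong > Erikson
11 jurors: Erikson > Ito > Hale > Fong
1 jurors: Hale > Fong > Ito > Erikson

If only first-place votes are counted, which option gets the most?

Ito

First-place vote totals:
  Hale: 1
  Fong: 0
  Ito: 27
  Erikson: 11
Ito has the most first-place votes.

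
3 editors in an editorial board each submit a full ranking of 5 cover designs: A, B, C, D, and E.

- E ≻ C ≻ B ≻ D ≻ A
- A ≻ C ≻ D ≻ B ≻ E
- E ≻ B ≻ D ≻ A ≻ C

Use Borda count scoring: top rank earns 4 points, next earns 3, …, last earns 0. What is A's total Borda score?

Borda scores:
  A: 0 + 4 + 1 = 5
  B: 2 + 1 + 3 = 6
  C: 3 + 3 + 0 = 6
  D: 1 + 2 + 2 = 5
  E: 4 + 0 + 4 = 8

5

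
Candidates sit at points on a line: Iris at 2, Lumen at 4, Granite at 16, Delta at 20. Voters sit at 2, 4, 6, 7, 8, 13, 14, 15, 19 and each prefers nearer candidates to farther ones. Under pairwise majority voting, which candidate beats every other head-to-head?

Lumen

With single-peaked preferences on a line, the Condorcet winner is the candidate closest to the median voter.
The median voter (position 8) is closest to Lumen at 4.
Check: Lumen vs Delta — voters closer to Lumen: 5 of 9.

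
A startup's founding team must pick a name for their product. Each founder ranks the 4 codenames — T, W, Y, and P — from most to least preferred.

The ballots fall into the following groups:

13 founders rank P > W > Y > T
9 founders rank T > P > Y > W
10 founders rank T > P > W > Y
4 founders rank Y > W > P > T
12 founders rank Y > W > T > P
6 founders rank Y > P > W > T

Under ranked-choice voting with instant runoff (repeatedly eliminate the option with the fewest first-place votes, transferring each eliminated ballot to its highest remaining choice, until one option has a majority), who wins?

Round 1: Y 22, T 19, P 13, W 0. W has the fewest and is eliminated.
Round 2: Y 22, T 19, P 13. P has the fewest and is eliminated.
Round 3: Y 35, T 19. Y has a majority.

Y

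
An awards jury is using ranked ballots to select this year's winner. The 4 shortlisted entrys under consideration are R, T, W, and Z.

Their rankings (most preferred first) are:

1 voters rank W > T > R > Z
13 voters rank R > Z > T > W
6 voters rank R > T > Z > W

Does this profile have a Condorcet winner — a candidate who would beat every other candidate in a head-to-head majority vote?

Head-to-head results (20 voters total):
R vs T: R wins 19–1.
R vs W: R wins 19–1.
R vs Z: R wins 20–0.
T vs W: T wins 19–1.
T vs Z: Z wins 13–7.
W vs Z: Z wins 19–1.
R beats each rival — T (19–1), W (19–1), Z (20–0) — so R is the Condorcet winner.

Yes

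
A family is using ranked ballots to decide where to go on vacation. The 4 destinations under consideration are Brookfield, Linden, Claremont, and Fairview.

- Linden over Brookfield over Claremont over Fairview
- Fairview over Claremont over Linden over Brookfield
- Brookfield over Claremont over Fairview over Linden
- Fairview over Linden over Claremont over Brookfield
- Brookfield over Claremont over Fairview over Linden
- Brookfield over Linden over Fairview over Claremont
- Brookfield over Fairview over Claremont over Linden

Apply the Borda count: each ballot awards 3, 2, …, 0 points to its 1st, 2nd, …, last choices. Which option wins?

Borda scores:
  Brookfield: 2 + 0 + 3 + 0 + 3 + 3 + 3 = 14
  Linden: 3 + 1 + 0 + 2 + 0 + 2 + 0 = 8
  Claremont: 1 + 2 + 2 + 1 + 2 + 0 + 1 = 9
  Fairview: 0 + 3 + 1 + 3 + 1 + 1 + 2 = 11
Brookfield has the highest total.

Brookfield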